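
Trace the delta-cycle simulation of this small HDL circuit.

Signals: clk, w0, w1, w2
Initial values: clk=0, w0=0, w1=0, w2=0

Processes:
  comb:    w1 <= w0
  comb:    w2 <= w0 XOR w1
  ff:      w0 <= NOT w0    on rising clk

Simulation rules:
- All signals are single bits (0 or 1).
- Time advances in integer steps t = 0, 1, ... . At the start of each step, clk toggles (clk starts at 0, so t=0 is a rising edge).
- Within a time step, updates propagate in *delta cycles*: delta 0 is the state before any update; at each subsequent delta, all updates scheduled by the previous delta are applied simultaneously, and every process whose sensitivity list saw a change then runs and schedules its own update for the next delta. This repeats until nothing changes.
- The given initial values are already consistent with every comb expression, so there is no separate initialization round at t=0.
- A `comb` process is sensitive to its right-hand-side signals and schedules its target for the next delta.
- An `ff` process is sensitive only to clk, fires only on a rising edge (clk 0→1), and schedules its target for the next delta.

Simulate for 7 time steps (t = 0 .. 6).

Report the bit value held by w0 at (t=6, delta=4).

0

t=0 Δ0: w2=0 w0=0 w1=0 clk=0
  Δ1: clk:0→1
  Δ2: w0:0→1
  Δ3: w2:0→1, w1:0→1
  Δ4: w2:1→0
  (4Δ to stable)
t=1 Δ0: w2=0 w0=1 w1=1 clk=1
  Δ1: clk:1→0
  (1Δ to stable)
t=2 Δ0: w2=0 w0=1 w1=1 clk=0
  Δ1: clk:0→1
  Δ2: w0:1→0
  Δ3: w2:0→1, w1:1→0
  Δ4: w2:1→0
  (4Δ to stable)
t=3 Δ0: w2=0 w0=0 w1=0 clk=1
  Δ1: clk:1→0
  (1Δ to stable)
t=4 Δ0: w2=0 w0=0 w1=0 clk=0
  Δ1: clk:0→1
  Δ2: w0:0→1
  Δ3: w2:0→1, w1:0→1
  Δ4: w2:1→0
  (4Δ to stable)
t=5 Δ0: w2=0 w0=1 w1=1 clk=1
  Δ1: clk:1→0
  (1Δ to stable)
t=6 Δ0: w2=0 w0=1 w1=1 clk=0
  Δ1: clk:0→1
  Δ2: w0:1→0
  Δ3: w2:0→1, w1:1→0
  Δ4: w2:1→0
  (4Δ to stable)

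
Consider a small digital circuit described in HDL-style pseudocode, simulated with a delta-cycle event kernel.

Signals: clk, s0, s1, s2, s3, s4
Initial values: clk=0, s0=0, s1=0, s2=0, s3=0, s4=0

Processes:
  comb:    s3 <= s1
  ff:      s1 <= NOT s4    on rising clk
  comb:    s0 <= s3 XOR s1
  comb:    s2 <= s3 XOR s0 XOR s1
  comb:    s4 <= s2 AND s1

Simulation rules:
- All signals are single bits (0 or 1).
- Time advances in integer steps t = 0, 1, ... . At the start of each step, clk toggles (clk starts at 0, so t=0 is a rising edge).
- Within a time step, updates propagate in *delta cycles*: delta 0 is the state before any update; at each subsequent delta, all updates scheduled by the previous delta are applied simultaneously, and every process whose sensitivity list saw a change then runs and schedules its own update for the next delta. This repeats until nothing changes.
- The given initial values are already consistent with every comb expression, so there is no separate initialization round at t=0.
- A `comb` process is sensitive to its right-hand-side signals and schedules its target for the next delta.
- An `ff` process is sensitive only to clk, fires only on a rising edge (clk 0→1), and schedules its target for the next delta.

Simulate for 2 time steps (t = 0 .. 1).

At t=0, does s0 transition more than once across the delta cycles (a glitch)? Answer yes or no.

t=0 Δ0: s0=0 s3=0 s2=0 s1=0 s4=0 clk=0
  Δ1: clk:0→1
  Δ2: s1:0→1
  Δ3: s0:0→1, s3:0→1, s2:0→1
  Δ4: s0:1→0, s4:0→1
  Δ5: s2:1→0
  Δ6: s4:1→0
  (6Δ to stable)
t=1 Δ0: s0=0 s3=1 s2=0 s1=1 s4=0 clk=1
  Δ1: clk:1→0
  (1Δ to stable)

yes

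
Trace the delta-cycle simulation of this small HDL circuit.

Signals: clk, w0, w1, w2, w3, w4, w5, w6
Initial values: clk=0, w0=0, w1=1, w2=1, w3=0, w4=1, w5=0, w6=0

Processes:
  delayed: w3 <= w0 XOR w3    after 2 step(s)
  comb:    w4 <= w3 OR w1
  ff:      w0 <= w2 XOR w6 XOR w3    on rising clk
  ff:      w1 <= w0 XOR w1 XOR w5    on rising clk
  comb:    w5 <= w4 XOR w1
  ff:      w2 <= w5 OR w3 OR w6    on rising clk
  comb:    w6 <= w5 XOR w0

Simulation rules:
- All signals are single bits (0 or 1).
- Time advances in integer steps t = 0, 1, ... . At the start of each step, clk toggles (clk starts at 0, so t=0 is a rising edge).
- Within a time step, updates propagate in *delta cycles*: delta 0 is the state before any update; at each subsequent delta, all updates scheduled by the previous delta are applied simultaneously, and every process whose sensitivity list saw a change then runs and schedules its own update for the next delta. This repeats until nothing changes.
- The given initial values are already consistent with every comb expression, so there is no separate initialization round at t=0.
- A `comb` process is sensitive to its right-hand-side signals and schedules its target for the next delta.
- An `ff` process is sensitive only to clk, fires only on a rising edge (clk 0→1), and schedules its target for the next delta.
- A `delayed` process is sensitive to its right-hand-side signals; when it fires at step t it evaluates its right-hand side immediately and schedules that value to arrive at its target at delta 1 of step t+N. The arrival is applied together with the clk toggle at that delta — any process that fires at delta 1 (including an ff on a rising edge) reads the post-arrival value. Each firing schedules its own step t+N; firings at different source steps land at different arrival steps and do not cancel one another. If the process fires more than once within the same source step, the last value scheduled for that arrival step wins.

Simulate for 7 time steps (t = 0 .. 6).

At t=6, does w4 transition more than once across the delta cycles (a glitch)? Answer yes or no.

[bits: w4,w1,clk,w5,w0,w6,w2,w3]
t=0: Δ0=11000010 Δ1=11100010 Δ2=11101000 Δ3=11101100 | 3Δ
t=1: Δ0=11101100 Δ1=11001100 | 1Δ
t=2: Δ0=11001100 Δ1=11101101 Δ2=10100111 Δ3=10110011 Δ4=10110111 | 4Δ
t=3: Δ0=10110111 Δ1=10010111 | 1Δ
t=4: Δ0=10010111 Δ1=10110111 Δ2=11111111 Δ3=11101011 Δ4=11101111 | 4Δ
t=5: Δ0=11101111 Δ1=11001111 | 1Δ
t=6: Δ0=11001111 Δ1=11101110 Δ2=10100110 Δ3=00110010 Δ4=00100110 Δ5=00100010 | 5Δ

no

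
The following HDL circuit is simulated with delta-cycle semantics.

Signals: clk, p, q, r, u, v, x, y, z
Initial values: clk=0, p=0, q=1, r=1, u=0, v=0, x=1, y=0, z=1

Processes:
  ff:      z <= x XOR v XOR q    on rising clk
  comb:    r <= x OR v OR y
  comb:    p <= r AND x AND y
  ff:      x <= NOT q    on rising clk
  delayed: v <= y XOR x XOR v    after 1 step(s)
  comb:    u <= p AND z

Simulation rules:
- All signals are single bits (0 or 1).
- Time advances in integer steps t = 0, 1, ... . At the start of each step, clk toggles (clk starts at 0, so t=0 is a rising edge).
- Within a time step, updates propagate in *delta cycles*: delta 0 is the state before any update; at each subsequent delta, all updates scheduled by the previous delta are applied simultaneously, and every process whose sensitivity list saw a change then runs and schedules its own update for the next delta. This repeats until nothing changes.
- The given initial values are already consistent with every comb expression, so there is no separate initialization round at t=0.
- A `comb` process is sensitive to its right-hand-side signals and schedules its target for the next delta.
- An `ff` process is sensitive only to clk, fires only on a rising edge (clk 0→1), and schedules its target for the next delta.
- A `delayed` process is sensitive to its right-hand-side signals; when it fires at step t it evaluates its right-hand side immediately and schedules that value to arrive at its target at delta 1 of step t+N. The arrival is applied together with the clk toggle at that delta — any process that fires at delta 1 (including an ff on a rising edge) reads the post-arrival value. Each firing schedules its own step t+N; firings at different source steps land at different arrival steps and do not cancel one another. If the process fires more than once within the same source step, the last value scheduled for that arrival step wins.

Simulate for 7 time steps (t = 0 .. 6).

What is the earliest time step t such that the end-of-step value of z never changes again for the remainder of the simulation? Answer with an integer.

2

[bits: z,y,v,u,x,r,p,clk,q]
t=0: Δ0=100011001 Δ1=100011011 Δ2=000001011 Δ3=000000011 | 3Δ
t=1: Δ0=000000011 Δ1=000000001 | 1Δ
t=2: Δ0=000000001 Δ1=000000011 Δ2=100000011 | 2Δ
t=3: Δ0=100000011 Δ1=100000001 | 1Δ
t=4: Δ0=100000001 Δ1=100000011 | 1Δ
t=5: Δ0=100000011 Δ1=100000001 | 1Δ
t=6: Δ0=100000001 Δ1=100000011 | 1Δ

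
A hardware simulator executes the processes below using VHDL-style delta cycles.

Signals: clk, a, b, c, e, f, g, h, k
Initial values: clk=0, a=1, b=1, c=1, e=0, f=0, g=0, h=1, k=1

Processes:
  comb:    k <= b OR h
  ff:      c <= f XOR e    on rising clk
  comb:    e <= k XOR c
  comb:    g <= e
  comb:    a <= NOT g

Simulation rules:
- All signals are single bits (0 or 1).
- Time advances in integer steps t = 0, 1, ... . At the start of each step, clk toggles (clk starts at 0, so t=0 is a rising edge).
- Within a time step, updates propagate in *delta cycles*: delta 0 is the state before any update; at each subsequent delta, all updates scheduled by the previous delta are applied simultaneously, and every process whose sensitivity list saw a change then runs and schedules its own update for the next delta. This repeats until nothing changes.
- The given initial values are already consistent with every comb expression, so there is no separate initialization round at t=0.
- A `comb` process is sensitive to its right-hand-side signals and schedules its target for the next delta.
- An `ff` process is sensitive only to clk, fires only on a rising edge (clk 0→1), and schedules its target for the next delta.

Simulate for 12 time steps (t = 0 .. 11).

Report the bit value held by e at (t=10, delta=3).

0

t0.Δ0 g=0 e=0 k=1 clk=0 c=1 a=1 f=0 h=1 b=1
t0.Δ1 g=0 e=0 k=1 clk=1 c=1 a=1 f=0 h=1 b=1
t0.Δ2 g=0 e=0 k=1 clk=1 c=0 a=1 f=0 h=1 b=1
t0.Δ3 g=0 e=1 k=1 clk=1 c=0 a=1 f=0 h=1 b=1
t0.Δ4 g=1 e=1 k=1 clk=1 c=0 a=1 f=0 h=1 b=1
t0.Δ5 g=1 e=1 k=1 clk=1 c=0 a=0 f=0 h=1 b=1
t1.Δ0 g=1 e=1 k=1 clk=1 c=0 a=0 f=0 h=1 b=1
t1.Δ1 g=1 e=1 k=1 clk=0 c=0 a=0 f=0 h=1 b=1
t2.Δ0 g=1 e=1 k=1 clk=0 c=0 a=0 f=0 h=1 b=1
t2.Δ1 g=1 e=1 k=1 clk=1 c=0 a=0 f=0 h=1 b=1
t2.Δ2 g=1 e=1 k=1 clk=1 c=1 a=0 f=0 h=1 b=1
t2.Δ3 g=1 e=0 k=1 clk=1 c=1 a=0 f=0 h=1 b=1
t2.Δ4 g=0 e=0 k=1 clk=1 c=1 a=0 f=0 h=1 b=1
t2.Δ5 g=0 e=0 k=1 clk=1 c=1 a=1 f=0 h=1 b=1
t3.Δ0 g=0 e=0 k=1 clk=1 c=1 a=1 f=0 h=1 b=1
t3.Δ1 g=0 e=0 k=1 clk=0 c=1 a=1 f=0 h=1 b=1
t4.Δ0 g=0 e=0 k=1 clk=0 c=1 a=1 f=0 h=1 b=1
t4.Δ1 g=0 e=0 k=1 clk=1 c=1 a=1 f=0 h=1 b=1
t4.Δ2 g=0 e=0 k=1 clk=1 c=0 a=1 f=0 h=1 b=1
t4.Δ3 g=0 e=1 k=1 clk=1 c=0 a=1 f=0 h=1 b=1
t4.Δ4 g=1 e=1 k=1 clk=1 c=0 a=1 f=0 h=1 b=1
t4.Δ5 g=1 e=1 k=1 clk=1 c=0 a=0 f=0 h=1 b=1
t5.Δ0 g=1 e=1 k=1 clk=1 c=0 a=0 f=0 h=1 b=1
t5.Δ1 g=1 e=1 k=1 clk=0 c=0 a=0 f=0 h=1 b=1
t6.Δ0 g=1 e=1 k=1 clk=0 c=0 a=0 f=0 h=1 b=1
t6.Δ1 g=1 e=1 k=1 clk=1 c=0 a=0 f=0 h=1 b=1
t6.Δ2 g=1 e=1 k=1 clk=1 c=1 a=0 f=0 h=1 b=1
t6.Δ3 g=1 e=0 k=1 clk=1 c=1 a=0 f=0 h=1 b=1
t6.Δ4 g=0 e=0 k=1 clk=1 c=1 a=0 f=0 h=1 b=1
t6.Δ5 g=0 e=0 k=1 clk=1 c=1 a=1 f=0 h=1 b=1
t7.Δ0 g=0 e=0 k=1 clk=1 c=1 a=1 f=0 h=1 b=1
t7.Δ1 g=0 e=0 k=1 clk=0 c=1 a=1 f=0 h=1 b=1
t8.Δ0 g=0 e=0 k=1 clk=0 c=1 a=1 f=0 h=1 b=1
t8.Δ1 g=0 e=0 k=1 clk=1 c=1 a=1 f=0 h=1 b=1
t8.Δ2 g=0 e=0 k=1 clk=1 c=0 a=1 f=0 h=1 b=1
t8.Δ3 g=0 e=1 k=1 clk=1 c=0 a=1 f=0 h=1 b=1
t8.Δ4 g=1 e=1 k=1 clk=1 c=0 a=1 f=0 h=1 b=1
t8.Δ5 g=1 e=1 k=1 clk=1 c=0 a=0 f=0 h=1 b=1
t9.Δ0 g=1 e=1 k=1 clk=1 c=0 a=0 f=0 h=1 b=1
t9.Δ1 g=1 e=1 k=1 clk=0 c=0 a=0 f=0 h=1 b=1
t10.Δ0 g=1 e=1 k=1 clk=0 c=0 a=0 f=0 h=1 b=1
t10.Δ1 g=1 e=1 k=1 clk=1 c=0 a=0 f=0 h=1 b=1
t10.Δ2 g=1 e=1 k=1 clk=1 c=1 a=0 f=0 h=1 b=1
t10.Δ3 g=1 e=0 k=1 clk=1 c=1 a=0 f=0 h=1 b=1
t10.Δ4 g=0 e=0 k=1 clk=1 c=1 a=0 f=0 h=1 b=1
t10.Δ5 g=0 e=0 k=1 clk=1 c=1 a=1 f=0 h=1 b=1
t11.Δ0 g=0 e=0 k=1 clk=1 c=1 a=1 f=0 h=1 b=1
t11.Δ1 g=0 e=0 k=1 clk=0 c=1 a=1 f=0 h=1 b=1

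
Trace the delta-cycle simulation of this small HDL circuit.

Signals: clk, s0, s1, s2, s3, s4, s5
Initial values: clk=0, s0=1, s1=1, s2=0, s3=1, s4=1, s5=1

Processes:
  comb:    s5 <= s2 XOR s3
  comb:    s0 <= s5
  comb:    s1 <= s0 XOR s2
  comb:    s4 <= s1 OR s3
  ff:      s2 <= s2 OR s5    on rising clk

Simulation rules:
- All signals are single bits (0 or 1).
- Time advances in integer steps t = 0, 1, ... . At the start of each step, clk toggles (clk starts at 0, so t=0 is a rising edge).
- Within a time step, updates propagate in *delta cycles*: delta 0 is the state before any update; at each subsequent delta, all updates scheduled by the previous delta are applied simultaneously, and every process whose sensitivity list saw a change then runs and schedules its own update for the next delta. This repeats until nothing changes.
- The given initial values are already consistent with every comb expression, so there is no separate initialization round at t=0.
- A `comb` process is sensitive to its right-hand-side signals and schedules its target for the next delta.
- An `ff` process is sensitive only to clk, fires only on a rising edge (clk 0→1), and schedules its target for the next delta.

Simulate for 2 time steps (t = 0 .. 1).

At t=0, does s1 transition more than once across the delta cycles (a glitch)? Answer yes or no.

yes

t=0 Δ0: s4=1 clk=0 s1=1 s3=1 s5=1 s0=1 s2=0
  Δ1: clk:0→1
  Δ2: s2:0→1
  Δ3: s1:1→0, s5:1→0
  Δ4: s0:1→0
  Δ5: s1:0→1
  (5Δ to stable)
t=1 Δ0: s4=1 clk=1 s1=1 s3=1 s5=0 s0=0 s2=1
  Δ1: clk:1→0
  (1Δ to stable)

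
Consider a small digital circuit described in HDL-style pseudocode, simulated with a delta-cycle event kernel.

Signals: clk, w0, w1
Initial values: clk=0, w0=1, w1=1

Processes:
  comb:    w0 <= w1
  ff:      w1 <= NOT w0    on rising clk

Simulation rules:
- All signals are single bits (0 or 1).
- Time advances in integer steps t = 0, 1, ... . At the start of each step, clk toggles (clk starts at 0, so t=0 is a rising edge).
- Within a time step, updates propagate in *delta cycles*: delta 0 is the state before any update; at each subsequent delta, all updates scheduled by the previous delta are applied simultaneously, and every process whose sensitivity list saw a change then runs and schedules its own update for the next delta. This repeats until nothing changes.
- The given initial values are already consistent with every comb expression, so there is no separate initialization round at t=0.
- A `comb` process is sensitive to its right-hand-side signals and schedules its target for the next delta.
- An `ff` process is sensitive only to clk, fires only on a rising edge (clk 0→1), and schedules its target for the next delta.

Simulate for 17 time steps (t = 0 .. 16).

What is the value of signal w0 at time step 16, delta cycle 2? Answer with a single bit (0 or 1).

1

[bits: w1,clk,w0]
t=0: Δ0=101 Δ1=111 Δ2=011 Δ3=010 | 3Δ
t=1: Δ0=010 Δ1=000 | 1Δ
t=2: Δ0=000 Δ1=010 Δ2=110 Δ3=111 | 3Δ
t=3: Δ0=111 Δ1=101 | 1Δ
t=4: Δ0=101 Δ1=111 Δ2=011 Δ3=010 | 3Δ
t=5: Δ0=010 Δ1=000 | 1Δ
t=6: Δ0=000 Δ1=010 Δ2=110 Δ3=111 | 3Δ
t=7: Δ0=111 Δ1=101 | 1Δ
t=8: Δ0=101 Δ1=111 Δ2=011 Δ3=010 | 3Δ
t=9: Δ0=010 Δ1=000 | 1Δ
t=10: Δ0=000 Δ1=010 Δ2=110 Δ3=111 | 3Δ
t=11: Δ0=111 Δ1=101 | 1Δ
t=12: Δ0=101 Δ1=111 Δ2=011 Δ3=010 | 3Δ
t=13: Δ0=010 Δ1=000 | 1Δ
t=14: Δ0=000 Δ1=010 Δ2=110 Δ3=111 | 3Δ
t=15: Δ0=111 Δ1=101 | 1Δ
t=16: Δ0=101 Δ1=111 Δ2=011 Δ3=010 | 3Δ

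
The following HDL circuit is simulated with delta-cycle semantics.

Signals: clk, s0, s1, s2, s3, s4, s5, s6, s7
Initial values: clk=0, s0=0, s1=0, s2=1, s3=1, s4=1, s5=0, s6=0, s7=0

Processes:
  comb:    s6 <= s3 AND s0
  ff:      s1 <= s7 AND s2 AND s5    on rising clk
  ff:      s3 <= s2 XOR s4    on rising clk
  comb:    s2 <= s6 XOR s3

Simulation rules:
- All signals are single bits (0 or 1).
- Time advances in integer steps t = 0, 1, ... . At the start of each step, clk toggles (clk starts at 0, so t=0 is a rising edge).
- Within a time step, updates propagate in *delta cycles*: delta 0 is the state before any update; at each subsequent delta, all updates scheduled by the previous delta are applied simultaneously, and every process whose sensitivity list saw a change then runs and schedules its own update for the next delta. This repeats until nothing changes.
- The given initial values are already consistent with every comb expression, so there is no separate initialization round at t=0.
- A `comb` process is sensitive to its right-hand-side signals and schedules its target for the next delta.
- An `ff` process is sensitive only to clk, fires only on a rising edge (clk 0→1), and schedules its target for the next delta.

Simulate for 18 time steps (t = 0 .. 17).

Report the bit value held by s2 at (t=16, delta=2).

t0.Δ0 s1=0 s0=0 s4=1 clk=0 s2=1 s6=0 s7=0 s5=0 s3=1
t0.Δ1 s1=0 s0=0 s4=1 clk=1 s2=1 s6=0 s7=0 s5=0 s3=1
t0.Δ2 s1=0 s0=0 s4=1 clk=1 s2=1 s6=0 s7=0 s5=0 s3=0
t0.Δ3 s1=0 s0=0 s4=1 clk=1 s2=0 s6=0 s7=0 s5=0 s3=0
t1.Δ0 s1=0 s0=0 s4=1 clk=1 s2=0 s6=0 s7=0 s5=0 s3=0
t1.Δ1 s1=0 s0=0 s4=1 clk=0 s2=0 s6=0 s7=0 s5=0 s3=0
t2.Δ0 s1=0 s0=0 s4=1 clk=0 s2=0 s6=0 s7=0 s5=0 s3=0
t2.Δ1 s1=0 s0=0 s4=1 clk=1 s2=0 s6=0 s7=0 s5=0 s3=0
t2.Δ2 s1=0 s0=0 s4=1 clk=1 s2=0 s6=0 s7=0 s5=0 s3=1
t2.Δ3 s1=0 s0=0 s4=1 clk=1 s2=1 s6=0 s7=0 s5=0 s3=1
t3.Δ0 s1=0 s0=0 s4=1 clk=1 s2=1 s6=0 s7=0 s5=0 s3=1
t3.Δ1 s1=0 s0=0 s4=1 clk=0 s2=1 s6=0 s7=0 s5=0 s3=1
t4.Δ0 s1=0 s0=0 s4=1 clk=0 s2=1 s6=0 s7=0 s5=0 s3=1
t4.Δ1 s1=0 s0=0 s4=1 clk=1 s2=1 s6=0 s7=0 s5=0 s3=1
t4.Δ2 s1=0 s0=0 s4=1 clk=1 s2=1 s6=0 s7=0 s5=0 s3=0
t4.Δ3 s1=0 s0=0 s4=1 clk=1 s2=0 s6=0 s7=0 s5=0 s3=0
t5.Δ0 s1=0 s0=0 s4=1 clk=1 s2=0 s6=0 s7=0 s5=0 s3=0
t5.Δ1 s1=0 s0=0 s4=1 clk=0 s2=0 s6=0 s7=0 s5=0 s3=0
t6.Δ0 s1=0 s0=0 s4=1 clk=0 s2=0 s6=0 s7=0 s5=0 s3=0
t6.Δ1 s1=0 s0=0 s4=1 clk=1 s2=0 s6=0 s7=0 s5=0 s3=0
t6.Δ2 s1=0 s0=0 s4=1 clk=1 s2=0 s6=0 s7=0 s5=0 s3=1
t6.Δ3 s1=0 s0=0 s4=1 clk=1 s2=1 s6=0 s7=0 s5=0 s3=1
t7.Δ0 s1=0 s0=0 s4=1 clk=1 s2=1 s6=0 s7=0 s5=0 s3=1
t7.Δ1 s1=0 s0=0 s4=1 clk=0 s2=1 s6=0 s7=0 s5=0 s3=1
t8.Δ0 s1=0 s0=0 s4=1 clk=0 s2=1 s6=0 s7=0 s5=0 s3=1
t8.Δ1 s1=0 s0=0 s4=1 clk=1 s2=1 s6=0 s7=0 s5=0 s3=1
t8.Δ2 s1=0 s0=0 s4=1 clk=1 s2=1 s6=0 s7=0 s5=0 s3=0
t8.Δ3 s1=0 s0=0 s4=1 clk=1 s2=0 s6=0 s7=0 s5=0 s3=0
t9.Δ0 s1=0 s0=0 s4=1 clk=1 s2=0 s6=0 s7=0 s5=0 s3=0
t9.Δ1 s1=0 s0=0 s4=1 clk=0 s2=0 s6=0 s7=0 s5=0 s3=0
t10.Δ0 s1=0 s0=0 s4=1 clk=0 s2=0 s6=0 s7=0 s5=0 s3=0
t10.Δ1 s1=0 s0=0 s4=1 clk=1 s2=0 s6=0 s7=0 s5=0 s3=0
t10.Δ2 s1=0 s0=0 s4=1 clk=1 s2=0 s6=0 s7=0 s5=0 s3=1
t10.Δ3 s1=0 s0=0 s4=1 clk=1 s2=1 s6=0 s7=0 s5=0 s3=1
t11.Δ0 s1=0 s0=0 s4=1 clk=1 s2=1 s6=0 s7=0 s5=0 s3=1
t11.Δ1 s1=0 s0=0 s4=1 clk=0 s2=1 s6=0 s7=0 s5=0 s3=1
t12.Δ0 s1=0 s0=0 s4=1 clk=0 s2=1 s6=0 s7=0 s5=0 s3=1
t12.Δ1 s1=0 s0=0 s4=1 clk=1 s2=1 s6=0 s7=0 s5=0 s3=1
t12.Δ2 s1=0 s0=0 s4=1 clk=1 s2=1 s6=0 s7=0 s5=0 s3=0
t12.Δ3 s1=0 s0=0 s4=1 clk=1 s2=0 s6=0 s7=0 s5=0 s3=0
t13.Δ0 s1=0 s0=0 s4=1 clk=1 s2=0 s6=0 s7=0 s5=0 s3=0
t13.Δ1 s1=0 s0=0 s4=1 clk=0 s2=0 s6=0 s7=0 s5=0 s3=0
t14.Δ0 s1=0 s0=0 s4=1 clk=0 s2=0 s6=0 s7=0 s5=0 s3=0
t14.Δ1 s1=0 s0=0 s4=1 clk=1 s2=0 s6=0 s7=0 s5=0 s3=0
t14.Δ2 s1=0 s0=0 s4=1 clk=1 s2=0 s6=0 s7=0 s5=0 s3=1
t14.Δ3 s1=0 s0=0 s4=1 clk=1 s2=1 s6=0 s7=0 s5=0 s3=1
t15.Δ0 s1=0 s0=0 s4=1 clk=1 s2=1 s6=0 s7=0 s5=0 s3=1
t15.Δ1 s1=0 s0=0 s4=1 clk=0 s2=1 s6=0 s7=0 s5=0 s3=1
t16.Δ0 s1=0 s0=0 s4=1 clk=0 s2=1 s6=0 s7=0 s5=0 s3=1
t16.Δ1 s1=0 s0=0 s4=1 clk=1 s2=1 s6=0 s7=0 s5=0 s3=1
t16.Δ2 s1=0 s0=0 s4=1 clk=1 s2=1 s6=0 s7=0 s5=0 s3=0
t16.Δ3 s1=0 s0=0 s4=1 clk=1 s2=0 s6=0 s7=0 s5=0 s3=0
t17.Δ0 s1=0 s0=0 s4=1 clk=1 s2=0 s6=0 s7=0 s5=0 s3=0
t17.Δ1 s1=0 s0=0 s4=1 clk=0 s2=0 s6=0 s7=0 s5=0 s3=0

1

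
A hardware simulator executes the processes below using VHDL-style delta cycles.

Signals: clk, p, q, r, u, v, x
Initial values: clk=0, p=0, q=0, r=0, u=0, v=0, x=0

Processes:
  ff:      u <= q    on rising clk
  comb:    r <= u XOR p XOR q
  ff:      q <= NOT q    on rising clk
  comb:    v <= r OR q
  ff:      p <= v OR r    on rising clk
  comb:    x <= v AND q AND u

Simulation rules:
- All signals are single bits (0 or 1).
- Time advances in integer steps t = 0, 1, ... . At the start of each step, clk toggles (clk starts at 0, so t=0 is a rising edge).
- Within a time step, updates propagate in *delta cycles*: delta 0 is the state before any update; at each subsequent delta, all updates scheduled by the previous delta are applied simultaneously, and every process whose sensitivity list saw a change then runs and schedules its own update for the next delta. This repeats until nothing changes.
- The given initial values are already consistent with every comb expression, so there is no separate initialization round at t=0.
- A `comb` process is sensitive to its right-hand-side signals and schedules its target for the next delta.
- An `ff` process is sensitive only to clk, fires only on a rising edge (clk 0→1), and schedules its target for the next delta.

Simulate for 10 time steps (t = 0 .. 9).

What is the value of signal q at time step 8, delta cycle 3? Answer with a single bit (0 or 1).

1

[bits: x,clk,r,u,v,p,q]
t=0: Δ0=0000000 Δ1=0100000 Δ2=0100001 Δ3=0110101 | 3Δ
t=1: Δ0=0110101 Δ1=0010101 | 1Δ
t=2: Δ0=0010101 Δ1=0110101 Δ2=0111110 Δ3=0101110 Δ4=0101010 | 4Δ
t=3: Δ0=0101010 Δ1=0001010 | 1Δ
t=4: Δ0=0001010 Δ1=0101010 Δ2=0100001 Δ3=0110101 | 3Δ
t=5: Δ0=0110101 Δ1=0010101 | 1Δ
t=6: Δ0=0010101 Δ1=0110101 Δ2=0111110 Δ3=0101110 Δ4=0101010 | 4Δ
t=7: Δ0=0101010 Δ1=0001010 | 1Δ
t=8: Δ0=0001010 Δ1=0101010 Δ2=0100001 Δ3=0110101 | 3Δ
t=9: Δ0=0110101 Δ1=0010101 | 1Δ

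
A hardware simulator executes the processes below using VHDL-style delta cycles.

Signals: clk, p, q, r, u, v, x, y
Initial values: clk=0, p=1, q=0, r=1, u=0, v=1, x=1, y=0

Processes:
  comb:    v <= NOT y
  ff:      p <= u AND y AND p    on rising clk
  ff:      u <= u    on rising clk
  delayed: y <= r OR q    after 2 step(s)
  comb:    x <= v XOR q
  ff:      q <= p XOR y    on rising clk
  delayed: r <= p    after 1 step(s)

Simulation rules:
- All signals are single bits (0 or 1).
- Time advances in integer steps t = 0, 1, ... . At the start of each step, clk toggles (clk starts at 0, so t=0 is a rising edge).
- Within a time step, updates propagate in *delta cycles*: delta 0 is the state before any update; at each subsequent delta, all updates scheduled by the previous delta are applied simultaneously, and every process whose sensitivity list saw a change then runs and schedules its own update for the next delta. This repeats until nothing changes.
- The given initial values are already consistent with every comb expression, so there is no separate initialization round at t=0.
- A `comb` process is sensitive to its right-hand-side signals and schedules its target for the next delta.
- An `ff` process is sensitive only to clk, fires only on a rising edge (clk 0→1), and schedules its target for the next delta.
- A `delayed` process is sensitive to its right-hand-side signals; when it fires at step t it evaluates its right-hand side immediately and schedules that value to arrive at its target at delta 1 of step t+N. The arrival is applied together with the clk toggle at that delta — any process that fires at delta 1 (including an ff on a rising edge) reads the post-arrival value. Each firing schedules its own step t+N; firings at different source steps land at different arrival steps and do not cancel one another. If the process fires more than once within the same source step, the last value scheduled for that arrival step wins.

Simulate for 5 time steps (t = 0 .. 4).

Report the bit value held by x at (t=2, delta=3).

1

[bits: clk,r,x,q,p,y,u,v]
t=0: Δ0=01101001 Δ1=11101001 Δ2=11110001 Δ3=11010001 | 3Δ
t=1: Δ0=11010001 Δ1=00010001 | 1Δ
t=2: Δ0=00010001 Δ1=10010101 Δ2=10010100 Δ3=10110100 | 3Δ
t=3: Δ0=10110100 Δ1=00110100 | 1Δ
t=4: Δ0=00110100 Δ1=10110100 | 1Δ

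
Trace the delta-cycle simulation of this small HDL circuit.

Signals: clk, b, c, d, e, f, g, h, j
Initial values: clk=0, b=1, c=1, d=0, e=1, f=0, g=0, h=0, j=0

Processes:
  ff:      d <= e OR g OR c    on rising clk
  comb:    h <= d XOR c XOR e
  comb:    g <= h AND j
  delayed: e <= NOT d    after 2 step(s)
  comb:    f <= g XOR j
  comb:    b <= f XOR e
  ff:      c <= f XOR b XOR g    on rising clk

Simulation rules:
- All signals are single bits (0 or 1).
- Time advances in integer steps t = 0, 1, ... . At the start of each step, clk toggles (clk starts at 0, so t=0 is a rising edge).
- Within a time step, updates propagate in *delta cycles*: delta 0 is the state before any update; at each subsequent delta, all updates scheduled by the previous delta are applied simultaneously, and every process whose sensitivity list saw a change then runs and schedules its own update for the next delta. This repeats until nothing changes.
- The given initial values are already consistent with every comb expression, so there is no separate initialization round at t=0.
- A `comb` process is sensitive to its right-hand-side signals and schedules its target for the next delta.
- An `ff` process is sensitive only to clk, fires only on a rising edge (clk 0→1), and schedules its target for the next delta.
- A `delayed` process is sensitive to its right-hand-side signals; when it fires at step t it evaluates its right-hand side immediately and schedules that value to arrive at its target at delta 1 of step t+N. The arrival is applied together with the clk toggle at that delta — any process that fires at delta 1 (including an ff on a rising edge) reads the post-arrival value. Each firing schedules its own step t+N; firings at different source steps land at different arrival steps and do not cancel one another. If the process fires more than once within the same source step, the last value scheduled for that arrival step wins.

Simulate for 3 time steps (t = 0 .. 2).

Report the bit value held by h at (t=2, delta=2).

0

t0.Δ0 c=1 h=0 d=0 e=1 g=0 clk=0 j=0 b=1 f=0
t0.Δ1 c=1 h=0 d=0 e=1 g=0 clk=1 j=0 b=1 f=0
t0.Δ2 c=1 h=0 d=1 e=1 g=0 clk=1 j=0 b=1 f=0
t0.Δ3 c=1 h=1 d=1 e=1 g=0 clk=1 j=0 b=1 f=0
t1.Δ0 c=1 h=1 d=1 e=1 g=0 clk=1 j=0 b=1 f=0
t1.Δ1 c=1 h=1 d=1 e=1 g=0 clk=0 j=0 b=1 f=0
t2.Δ0 c=1 h=1 d=1 e=1 g=0 clk=0 j=0 b=1 f=0
t2.Δ1 c=1 h=1 d=1 e=0 g=0 clk=1 j=0 b=1 f=0
t2.Δ2 c=1 h=0 d=1 e=0 g=0 clk=1 j=0 b=0 f=0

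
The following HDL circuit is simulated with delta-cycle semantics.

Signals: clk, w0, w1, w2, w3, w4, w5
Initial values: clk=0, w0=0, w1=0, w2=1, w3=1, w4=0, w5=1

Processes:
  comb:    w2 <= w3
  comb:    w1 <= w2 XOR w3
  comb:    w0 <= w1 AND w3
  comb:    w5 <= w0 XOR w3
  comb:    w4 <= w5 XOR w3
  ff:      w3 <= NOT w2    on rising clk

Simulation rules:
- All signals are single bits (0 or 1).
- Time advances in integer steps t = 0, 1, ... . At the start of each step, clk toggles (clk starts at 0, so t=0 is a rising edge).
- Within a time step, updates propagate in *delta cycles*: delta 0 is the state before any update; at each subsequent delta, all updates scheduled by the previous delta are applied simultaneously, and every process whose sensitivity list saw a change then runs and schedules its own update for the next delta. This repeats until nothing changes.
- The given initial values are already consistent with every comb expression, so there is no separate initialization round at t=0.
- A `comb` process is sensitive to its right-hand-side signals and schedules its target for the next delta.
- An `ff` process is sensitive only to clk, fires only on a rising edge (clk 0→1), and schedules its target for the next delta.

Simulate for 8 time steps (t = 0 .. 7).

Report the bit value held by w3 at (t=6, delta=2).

[bits: w1,w5,w3,w4,w2,w0,clk]
t=0: Δ0=0110100 Δ1=0110101 Δ2=0100101 Δ3=1001001 Δ4=0000001 | 4Δ
t=1: Δ0=0000001 Δ1=0000000 | 1Δ
t=2: Δ0=0000000 Δ1=0000001 Δ2=0010001 Δ3=1111101 Δ4=0110111 Δ5=0010101 Δ6=0111101 Δ7=0110101 | 7Δ
t=3: Δ0=0110101 Δ1=0110100 | 1Δ
t=4: Δ0=0110100 Δ1=0110101 Δ2=0100101 Δ3=1001001 Δ4=0000001 | 4Δ
t=5: Δ0=0000001 Δ1=0000000 | 1Δ
t=6: Δ0=0000000 Δ1=0000001 Δ2=0010001 Δ3=1111101 Δ4=0110111 Δ5=0010101 Δ6=0111101 Δ7=0110101 | 7Δ
t=7: Δ0=0110101 Δ1=0110100 | 1Δ

1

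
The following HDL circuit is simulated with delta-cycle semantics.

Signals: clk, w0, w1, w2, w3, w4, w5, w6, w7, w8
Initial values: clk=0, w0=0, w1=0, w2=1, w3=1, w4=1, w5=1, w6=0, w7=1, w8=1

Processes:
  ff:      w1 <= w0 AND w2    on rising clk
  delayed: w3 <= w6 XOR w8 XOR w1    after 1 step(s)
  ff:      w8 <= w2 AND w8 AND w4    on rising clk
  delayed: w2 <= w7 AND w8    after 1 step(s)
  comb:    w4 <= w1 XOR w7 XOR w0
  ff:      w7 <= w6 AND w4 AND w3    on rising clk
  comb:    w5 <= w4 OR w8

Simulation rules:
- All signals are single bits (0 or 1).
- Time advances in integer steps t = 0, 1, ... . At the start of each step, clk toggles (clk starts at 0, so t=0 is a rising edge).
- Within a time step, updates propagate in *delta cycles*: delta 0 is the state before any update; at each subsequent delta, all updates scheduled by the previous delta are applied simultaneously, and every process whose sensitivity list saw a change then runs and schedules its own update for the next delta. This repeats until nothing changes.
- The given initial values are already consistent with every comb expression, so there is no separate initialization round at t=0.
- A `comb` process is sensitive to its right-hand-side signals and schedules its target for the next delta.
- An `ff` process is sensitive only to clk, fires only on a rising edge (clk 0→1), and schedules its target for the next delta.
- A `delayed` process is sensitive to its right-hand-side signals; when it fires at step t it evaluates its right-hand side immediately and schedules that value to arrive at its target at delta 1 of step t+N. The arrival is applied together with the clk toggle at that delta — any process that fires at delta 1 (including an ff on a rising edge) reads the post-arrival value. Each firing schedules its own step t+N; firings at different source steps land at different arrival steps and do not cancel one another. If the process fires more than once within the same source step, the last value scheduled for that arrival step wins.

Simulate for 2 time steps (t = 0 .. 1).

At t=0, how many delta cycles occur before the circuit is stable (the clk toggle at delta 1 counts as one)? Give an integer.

t=0 Δ0: w3=1 clk=0 w7=1 w1=0 w0=0 w8=1 w5=1 w6=0 w2=1 w4=1
  Δ1: clk:0→1
  Δ2: w7:1→0
  Δ3: w4:1→0
  (3Δ to stable)
t=1 Δ0: w3=1 clk=1 w7=0 w1=0 w0=0 w8=1 w5=1 w6=0 w2=1 w4=0
  Δ1: clk:1→0, w2:1→0
  (1Δ to stable)

3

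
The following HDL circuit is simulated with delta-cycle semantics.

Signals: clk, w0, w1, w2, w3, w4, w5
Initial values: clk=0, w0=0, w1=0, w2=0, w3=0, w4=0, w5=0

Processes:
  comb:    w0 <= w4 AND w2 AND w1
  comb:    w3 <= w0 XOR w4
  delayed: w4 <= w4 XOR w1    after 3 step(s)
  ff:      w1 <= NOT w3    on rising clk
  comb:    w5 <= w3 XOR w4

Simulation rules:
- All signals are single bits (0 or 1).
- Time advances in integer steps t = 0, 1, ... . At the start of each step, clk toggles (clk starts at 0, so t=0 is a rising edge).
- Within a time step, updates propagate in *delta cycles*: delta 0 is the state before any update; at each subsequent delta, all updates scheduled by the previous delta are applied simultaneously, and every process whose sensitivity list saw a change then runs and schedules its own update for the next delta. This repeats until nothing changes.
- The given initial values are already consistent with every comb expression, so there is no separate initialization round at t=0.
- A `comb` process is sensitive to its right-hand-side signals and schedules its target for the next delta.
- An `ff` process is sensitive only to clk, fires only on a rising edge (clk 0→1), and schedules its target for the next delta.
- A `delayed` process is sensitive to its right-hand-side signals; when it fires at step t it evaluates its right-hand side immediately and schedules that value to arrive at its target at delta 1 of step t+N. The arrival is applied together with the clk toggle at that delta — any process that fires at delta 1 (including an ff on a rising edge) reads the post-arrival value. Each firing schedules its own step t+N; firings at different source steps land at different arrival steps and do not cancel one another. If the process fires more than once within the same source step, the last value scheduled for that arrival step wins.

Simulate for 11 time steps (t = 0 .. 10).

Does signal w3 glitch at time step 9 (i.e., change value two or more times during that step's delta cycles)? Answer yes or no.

no

t0.Δ0 w0=0 w1=0 w4=0 w5=0 clk=0 w3=0 w2=0
t0.Δ1 w0=0 w1=0 w4=0 w5=0 clk=1 w3=0 w2=0
t0.Δ2 w0=0 w1=1 w4=0 w5=0 clk=1 w3=0 w2=0
t1.Δ0 w0=0 w1=1 w4=0 w5=0 clk=1 w3=0 w2=0
t1.Δ1 w0=0 w1=1 w4=0 w5=0 clk=0 w3=0 w2=0
t2.Δ0 w0=0 w1=1 w4=0 w5=0 clk=0 w3=0 w2=0
t2.Δ1 w0=0 w1=1 w4=0 w5=0 clk=1 w3=0 w2=0
t3.Δ0 w0=0 w1=1 w4=0 w5=0 clk=1 w3=0 w2=0
t3.Δ1 w0=0 w1=1 w4=1 w5=0 clk=0 w3=0 w2=0
t3.Δ2 w0=0 w1=1 w4=1 w5=1 clk=0 w3=1 w2=0
t3.Δ3 w0=0 w1=1 w4=1 w5=0 clk=0 w3=1 w2=0
t4.Δ0 w0=0 w1=1 w4=1 w5=0 clk=0 w3=1 w2=0
t4.Δ1 w0=0 w1=1 w4=1 w5=0 clk=1 w3=1 w2=0
t4.Δ2 w0=0 w1=0 w4=1 w5=0 clk=1 w3=1 w2=0
t5.Δ0 w0=0 w1=0 w4=1 w5=0 clk=1 w3=1 w2=0
t5.Δ1 w0=0 w1=0 w4=1 w5=0 clk=0 w3=1 w2=0
t6.Δ0 w0=0 w1=0 w4=1 w5=0 clk=0 w3=1 w2=0
t6.Δ1 w0=0 w1=0 w4=0 w5=0 clk=1 w3=1 w2=0
t6.Δ2 w0=0 w1=0 w4=0 w5=1 clk=1 w3=0 w2=0
t6.Δ3 w0=0 w1=0 w4=0 w5=0 clk=1 w3=0 w2=0
t7.Δ0 w0=0 w1=0 w4=0 w5=0 clk=1 w3=0 w2=0
t7.Δ1 w0=0 w1=0 w4=1 w5=0 clk=0 w3=0 w2=0
t7.Δ2 w0=0 w1=0 w4=1 w5=1 clk=0 w3=1 w2=0
t7.Δ3 w0=0 w1=0 w4=1 w5=0 clk=0 w3=1 w2=0
t8.Δ0 w0=0 w1=0 w4=1 w5=0 clk=0 w3=1 w2=0
t8.Δ1 w0=0 w1=0 w4=1 w5=0 clk=1 w3=1 w2=0
t9.Δ0 w0=0 w1=0 w4=1 w5=0 clk=1 w3=1 w2=0
t9.Δ1 w0=0 w1=0 w4=0 w5=0 clk=0 w3=1 w2=0
t9.Δ2 w0=0 w1=0 w4=0 w5=1 clk=0 w3=0 w2=0
t9.Δ3 w0=0 w1=0 w4=0 w5=0 clk=0 w3=0 w2=0
t10.Δ0 w0=0 w1=0 w4=0 w5=0 clk=0 w3=0 w2=0
t10.Δ1 w0=0 w1=0 w4=1 w5=0 clk=1 w3=0 w2=0
t10.Δ2 w0=0 w1=1 w4=1 w5=1 clk=1 w3=1 w2=0
t10.Δ3 w0=0 w1=1 w4=1 w5=0 clk=1 w3=1 w2=0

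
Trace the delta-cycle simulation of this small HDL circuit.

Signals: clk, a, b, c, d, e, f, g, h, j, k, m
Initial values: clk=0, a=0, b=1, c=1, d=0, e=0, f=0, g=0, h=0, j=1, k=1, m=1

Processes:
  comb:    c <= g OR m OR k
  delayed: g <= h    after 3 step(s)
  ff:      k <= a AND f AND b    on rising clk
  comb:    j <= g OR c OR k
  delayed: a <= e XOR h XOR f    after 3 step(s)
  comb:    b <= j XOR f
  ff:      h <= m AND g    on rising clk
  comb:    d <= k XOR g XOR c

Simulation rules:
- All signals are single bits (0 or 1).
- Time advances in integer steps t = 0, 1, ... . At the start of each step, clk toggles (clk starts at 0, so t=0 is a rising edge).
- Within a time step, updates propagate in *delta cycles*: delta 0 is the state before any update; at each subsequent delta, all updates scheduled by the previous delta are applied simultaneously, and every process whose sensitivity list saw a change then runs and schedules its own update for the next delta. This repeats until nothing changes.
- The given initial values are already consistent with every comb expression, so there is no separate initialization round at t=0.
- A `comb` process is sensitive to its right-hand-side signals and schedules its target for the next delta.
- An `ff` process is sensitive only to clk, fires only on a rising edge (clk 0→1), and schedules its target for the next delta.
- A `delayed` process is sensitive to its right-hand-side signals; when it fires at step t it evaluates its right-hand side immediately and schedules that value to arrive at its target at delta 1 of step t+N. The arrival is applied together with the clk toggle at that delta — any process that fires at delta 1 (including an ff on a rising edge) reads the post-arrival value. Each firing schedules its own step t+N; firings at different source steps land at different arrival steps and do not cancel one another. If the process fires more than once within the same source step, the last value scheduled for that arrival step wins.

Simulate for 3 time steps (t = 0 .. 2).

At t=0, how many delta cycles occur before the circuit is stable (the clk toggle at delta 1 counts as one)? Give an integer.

3

t0.Δ0 m=1 f=0 a=0 b=1 e=0 clk=0 k=1 d=0 c=1 h=0 g=0 j=1
t0.Δ1 m=1 f=0 a=0 b=1 e=0 clk=1 k=1 d=0 c=1 h=0 g=0 j=1
t0.Δ2 m=1 f=0 a=0 b=1 e=0 clk=1 k=0 d=0 c=1 h=0 g=0 j=1
t0.Δ3 m=1 f=0 a=0 b=1 e=0 clk=1 k=0 d=1 c=1 h=0 g=0 j=1
t1.Δ0 m=1 f=0 a=0 b=1 e=0 clk=1 k=0 d=1 c=1 h=0 g=0 j=1
t1.Δ1 m=1 f=0 a=0 b=1 e=0 clk=0 k=0 d=1 c=1 h=0 g=0 j=1
t2.Δ0 m=1 f=0 a=0 b=1 e=0 clk=0 k=0 d=1 c=1 h=0 g=0 j=1
t2.Δ1 m=1 f=0 a=0 b=1 e=0 clk=1 k=0 d=1 c=1 h=0 g=0 j=1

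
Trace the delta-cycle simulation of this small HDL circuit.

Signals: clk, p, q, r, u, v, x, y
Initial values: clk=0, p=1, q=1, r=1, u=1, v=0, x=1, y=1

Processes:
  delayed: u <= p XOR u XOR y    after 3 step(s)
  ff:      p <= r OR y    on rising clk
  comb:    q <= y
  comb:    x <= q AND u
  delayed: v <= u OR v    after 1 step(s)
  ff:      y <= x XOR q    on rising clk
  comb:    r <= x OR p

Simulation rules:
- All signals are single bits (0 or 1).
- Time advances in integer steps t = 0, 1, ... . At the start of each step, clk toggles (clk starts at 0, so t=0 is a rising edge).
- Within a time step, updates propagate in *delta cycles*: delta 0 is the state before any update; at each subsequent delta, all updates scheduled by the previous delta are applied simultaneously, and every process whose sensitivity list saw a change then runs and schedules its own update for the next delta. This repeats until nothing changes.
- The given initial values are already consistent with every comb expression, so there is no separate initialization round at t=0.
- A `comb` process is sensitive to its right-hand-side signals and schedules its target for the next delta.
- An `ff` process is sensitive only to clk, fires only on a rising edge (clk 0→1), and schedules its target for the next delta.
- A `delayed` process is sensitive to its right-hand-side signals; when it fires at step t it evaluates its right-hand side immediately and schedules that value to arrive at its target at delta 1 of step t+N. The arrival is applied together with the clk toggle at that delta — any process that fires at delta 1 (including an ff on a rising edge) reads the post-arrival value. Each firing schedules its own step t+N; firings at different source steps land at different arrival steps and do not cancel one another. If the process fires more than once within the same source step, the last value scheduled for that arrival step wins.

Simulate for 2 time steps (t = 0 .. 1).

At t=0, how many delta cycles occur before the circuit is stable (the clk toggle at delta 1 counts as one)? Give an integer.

t=0 Δ0: u=1 r=1 q=1 clk=0 p=1 v=0 x=1 y=1
  Δ1: clk:0→1
  Δ2: y:1→0
  Δ3: q:1→0
  Δ4: x:1→0
  (4Δ to stable)
t=1 Δ0: u=1 r=1 q=0 clk=1 p=1 v=0 x=0 y=0
  Δ1: clk:1→0
  (1Δ to stable)

4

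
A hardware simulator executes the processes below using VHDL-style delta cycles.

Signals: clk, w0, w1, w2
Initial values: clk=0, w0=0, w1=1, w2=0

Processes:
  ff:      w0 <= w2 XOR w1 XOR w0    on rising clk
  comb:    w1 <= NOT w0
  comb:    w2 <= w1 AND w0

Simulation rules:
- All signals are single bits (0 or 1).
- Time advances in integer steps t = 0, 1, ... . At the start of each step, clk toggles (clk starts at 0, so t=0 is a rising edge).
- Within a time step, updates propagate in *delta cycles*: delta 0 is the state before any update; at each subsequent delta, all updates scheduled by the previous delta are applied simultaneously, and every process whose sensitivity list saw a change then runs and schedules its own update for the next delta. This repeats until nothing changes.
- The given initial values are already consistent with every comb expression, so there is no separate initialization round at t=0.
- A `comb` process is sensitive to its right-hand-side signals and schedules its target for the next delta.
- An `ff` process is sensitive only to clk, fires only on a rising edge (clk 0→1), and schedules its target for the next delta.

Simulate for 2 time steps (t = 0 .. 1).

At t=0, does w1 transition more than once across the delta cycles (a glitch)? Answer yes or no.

t0.Δ0 w0=0 w2=0 clk=0 w1=1
t0.Δ1 w0=0 w2=0 clk=1 w1=1
t0.Δ2 w0=1 w2=0 clk=1 w1=1
t0.Δ3 w0=1 w2=1 clk=1 w1=0
t0.Δ4 w0=1 w2=0 clk=1 w1=0
t1.Δ0 w0=1 w2=0 clk=1 w1=0
t1.Δ1 w0=1 w2=0 clk=0 w1=0

no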